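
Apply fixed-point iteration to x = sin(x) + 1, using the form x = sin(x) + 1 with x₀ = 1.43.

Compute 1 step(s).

Equation: x = sin(x) + 1
Fixed-point form: x = sin(x) + 1
x₀ = 1.43

x_1 = g(1.430000) = 1.990105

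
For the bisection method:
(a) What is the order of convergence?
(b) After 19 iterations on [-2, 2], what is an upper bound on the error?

(a) Bisection has linear (order 1) convergence; the error is halved each step.

(b) Error bound = (b-a)/2^n = (2 - (-2))/2^{19}
    = 4/2^{19}

(a) 1 (linear); (b) error ≤ 7.63e-06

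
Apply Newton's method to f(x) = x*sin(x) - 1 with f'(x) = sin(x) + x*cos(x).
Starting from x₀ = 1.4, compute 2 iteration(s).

f(x) = x*sin(x) - 1
f'(x) = sin(x) + x*cos(x)
x₀ = 1.4

Newton-Raphson formula: x_{n+1} = x_n - f(x_n)/f'(x_n)

Iteration 1:
  f(1.400000) = 0.379630
  f'(1.400000) = 1.223404
  x_1 = 1.400000 - 0.379630/1.223404 = 1.089694
Iteration 2:
  f(1.089694) = -0.034002
  f'(1.089694) = 1.390749
  x_2 = 1.089694 - (-0.034002)/1.390749 = 1.114143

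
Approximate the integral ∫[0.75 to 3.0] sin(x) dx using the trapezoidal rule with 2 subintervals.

f(x) = sin(x)
a = 0.75, b = 3.0, n = 2
h = (b - a)/n = 1.125000

Trapezoidal rule: (h/2)[f(x₀) + 2f(x₁) + 2f(x₂) + ... + f(xₙ)]

x_0 = 0.7500, f(x_0) = 0.681639, coefficient = 1
x_1 = 1.8750, f(x_1) = 0.954086, coefficient = 2
x_2 = 3.0000, f(x_2) = 0.141120, coefficient = 1

I ≈ (1.125000/2) × 2.730930 = 1.536148
Exact value: 1.721681
Error: 0.185533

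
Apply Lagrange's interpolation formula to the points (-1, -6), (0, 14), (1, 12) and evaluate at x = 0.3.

Lagrange interpolation formula:
P(x) = Σ yᵢ × Lᵢ(x)
where Lᵢ(x) = Π_{j≠i} (x - xⱼ)/(xᵢ - xⱼ)

L_0(0.3) = (0.3 - 0)/(-1 - 0) × (0.3 - 1)/(-1 - 1) = -0.105000
L_1(0.3) = (0.3 - (-1))/(0 - (-1)) × (0.3 - 1)/(0 - 1) = 0.910000
L_2(0.3) = (0.3 - (-1))/(1 - (-1)) × (0.3 - 0)/(1 - 0) = 0.195000

P(0.3) = (-6)×L_0(0.3) + 14×L_1(0.3) + 12×L_2(0.3)
P(0.3) = 15.710000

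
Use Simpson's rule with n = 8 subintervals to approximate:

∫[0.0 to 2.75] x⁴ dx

f(x) = x⁴
a = 0.0, b = 2.75, n = 8
h = (b - a)/n = 0.343750

Simpson's rule: (h/3)[f(x₀) + 4f(x₁) + 2f(x₂) + ... + f(xₙ)]

x_0 = 0.0000, f(x_0) = 0.000000, coefficient = 1
x_1 = 0.3438, f(x_1) = 0.013963, coefficient = 4
x_2 = 0.6875, f(x_2) = 0.223404, coefficient = 2
x_3 = 1.0312, f(x_3) = 1.130982, coefficient = 4
x_4 = 1.3750, f(x_4) = 3.574463, coefficient = 2
x_5 = 1.7188, f(x_5) = 8.726716, coefficient = 4
x_6 = 2.0625, f(x_6) = 18.095718, coefficient = 2
x_7 = 2.4062, f(x_7) = 33.524552, coefficient = 4
x_8 = 2.7500, f(x_8) = 57.191406, coefficient = 1

I ≈ (0.343750/3) × 274.563431 = 31.460393
Exact value: 31.455273
Error: 0.005120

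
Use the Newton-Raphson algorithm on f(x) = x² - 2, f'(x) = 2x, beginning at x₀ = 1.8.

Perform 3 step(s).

f(x) = x² - 2
f'(x) = 2x
x₀ = 1.8

Newton-Raphson formula: x_{n+1} = x_n - f(x_n)/f'(x_n)

Iteration 1:
  f(1.800000) = 1.240000
  f'(1.800000) = 3.600000
  x_1 = 1.800000 - 1.240000/3.600000 = 1.455556
Iteration 2:
  f(1.455556) = 0.118642
  f'(1.455556) = 2.911111
  x_2 = 1.455556 - 0.118642/2.911111 = 1.414801
Iteration 3:
  f(1.414801) = 0.001661
  f'(1.414801) = 2.829601
  x_3 = 1.414801 - 0.001661/2.829601 = 1.414214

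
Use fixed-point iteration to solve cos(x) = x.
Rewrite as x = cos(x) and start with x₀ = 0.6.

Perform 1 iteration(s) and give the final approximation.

Equation: cos(x) = x
Fixed-point form: x = cos(x)
x₀ = 0.6

x_1 = g(0.600000) = 0.825336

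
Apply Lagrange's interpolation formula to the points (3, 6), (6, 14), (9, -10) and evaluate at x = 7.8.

Lagrange interpolation formula:
P(x) = Σ yᵢ × Lᵢ(x)
where Lᵢ(x) = Π_{j≠i} (x - xⱼ)/(xᵢ - xⱼ)

L_0(7.8) = (7.8 - 6)/(3 - 6) × (7.8 - 9)/(3 - 9) = -0.120000
L_1(7.8) = (7.8 - 3)/(6 - 3) × (7.8 - 9)/(6 - 9) = 0.640000
L_2(7.8) = (7.8 - 3)/(9 - 3) × (7.8 - 6)/(9 - 6) = 0.480000

P(7.8) = 6×L_0(7.8) + 14×L_1(7.8) + (-10)×L_2(7.8)
P(7.8) = 3.440000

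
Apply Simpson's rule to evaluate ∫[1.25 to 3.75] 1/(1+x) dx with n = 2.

f(x) = 1/(1+x)
a = 1.25, b = 3.75, n = 2
h = (b - a)/n = 1.250000

Simpson's rule: (h/3)[f(x₀) + 4f(x₁) + 2f(x₂) + ... + f(xₙ)]

x_0 = 1.2500, f(x_0) = 0.444444, coefficient = 1
x_1 = 2.5000, f(x_1) = 0.285714, coefficient = 4
x_2 = 3.7500, f(x_2) = 0.210526, coefficient = 1

I ≈ (1.250000/3) × 1.797828 = 0.749095
Exact value: 0.747214
Error: 0.001881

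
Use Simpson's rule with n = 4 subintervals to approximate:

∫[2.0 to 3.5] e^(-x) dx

f(x) = e^(-x)
a = 2.0, b = 3.5, n = 4
h = (b - a)/n = 0.375000

Simpson's rule: (h/3)[f(x₀) + 4f(x₁) + 2f(x₂) + ... + f(xₙ)]

x_0 = 2.0000, f(x_0) = 0.135335, coefficient = 1
x_1 = 2.3750, f(x_1) = 0.093014, coefficient = 4
x_2 = 2.7500, f(x_2) = 0.063928, coefficient = 2
x_3 = 3.1250, f(x_3) = 0.043937, coefficient = 4
x_4 = 3.5000, f(x_4) = 0.030197, coefficient = 1

I ≈ (0.375000/3) × 0.841194 = 0.105149
Exact value: 0.105138
Error: 0.000011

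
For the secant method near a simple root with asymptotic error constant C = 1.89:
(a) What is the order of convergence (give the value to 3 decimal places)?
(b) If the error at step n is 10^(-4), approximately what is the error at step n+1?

(a) Secant method has superlinear convergence with order φ = (1+√5)/2 ≈ 1.618.
    This means |e_{n+1}| ≈ C|e_n|^1.618.

(b) With |e_n| = 10^(-4) and C = 1.89:
    |e_{n+1}| ≈ 1.89 × (10^(-4))^1.618 = 1.89 × 10^(-6.47)

(a) ≈ 1.618 (golden ratio); (b) |e_{n+1}| ≈ 6.373e-07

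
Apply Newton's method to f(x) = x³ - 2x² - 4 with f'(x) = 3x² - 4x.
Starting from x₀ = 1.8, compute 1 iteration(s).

f(x) = x³ - 2x² - 4
f'(x) = 3x² - 4x
x₀ = 1.8

Newton-Raphson formula: x_{n+1} = x_n - f(x_n)/f'(x_n)

Iteration 1:
  f(1.800000) = -4.648000
  f'(1.800000) = 2.520000
  x_1 = 1.800000 - (-4.648000)/2.520000 = 3.644444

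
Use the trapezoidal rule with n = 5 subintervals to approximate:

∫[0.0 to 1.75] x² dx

f(x) = x²
a = 0.0, b = 1.75, n = 5
h = (b - a)/n = 0.350000

Trapezoidal rule: (h/2)[f(x₀) + 2f(x₁) + 2f(x₂) + ... + f(xₙ)]

x_0 = 0.0000, f(x_0) = 0.000000, coefficient = 1
x_1 = 0.3500, f(x_1) = 0.122500, coefficient = 2
x_2 = 0.7000, f(x_2) = 0.490000, coefficient = 2
x_3 = 1.0500, f(x_3) = 1.102500, coefficient = 2
x_4 = 1.4000, f(x_4) = 1.960000, coefficient = 2
x_5 = 1.7500, f(x_5) = 3.062500, coefficient = 1

I ≈ (0.350000/2) × 10.412500 = 1.822187
Exact value: 1.786458
Error: 0.035729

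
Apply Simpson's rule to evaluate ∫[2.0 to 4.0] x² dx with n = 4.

f(x) = x²
a = 2.0, b = 4.0, n = 4
h = (b - a)/n = 0.500000

Simpson's rule: (h/3)[f(x₀) + 4f(x₁) + 2f(x₂) + ... + f(xₙ)]

x_0 = 2.0000, f(x_0) = 4.000000, coefficient = 1
x_1 = 2.5000, f(x_1) = 6.250000, coefficient = 4
x_2 = 3.0000, f(x_2) = 9.000000, coefficient = 2
x_3 = 3.5000, f(x_3) = 12.250000, coefficient = 4
x_4 = 4.0000, f(x_4) = 16.000000, coefficient = 1

I ≈ (0.500000/3) × 112.000000 = 18.666667
Exact value: 18.666667
Error: 0.000000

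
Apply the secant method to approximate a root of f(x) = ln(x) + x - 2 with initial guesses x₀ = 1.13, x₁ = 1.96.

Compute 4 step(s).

f(x) = ln(x) + x - 2
x₀ = 1.13, x₁ = 1.96

Secant formula: x_{n+1} = x_n - f(x_n)(x_n - x_{n-1})/(f(x_n) - f(x_{n-1}))

Iteration 1:
  f(1.130000) = -0.747782
  f(1.960000) = 0.632944
  x_2 = 1.960000 - 0.632944×(1.960000 - 1.130000)/(0.632944 - (-0.747782))
       = 1.579516
Iteration 2:
  f(1.960000) = 0.632944
  f(1.579516) = 0.036635
  x_3 = 1.579516 - 0.036635×(1.579516 - 1.960000)/(0.036635 - 0.632944)
       = 1.556141
Iteration 3:
  f(1.579516) = 0.036635
  f(1.556141) = -0.001650
  x_4 = 1.556141 - (-0.001650)×(1.556141 - 1.579516)/(-0.001650 - 0.036635)
       = 1.557148
Iteration 4:
  f(1.556141) = -0.001650
  f(1.557148) = 0.000005
  x_5 = 1.557148 - 0.000005×(1.557148 - 1.556141)/(0.000005 - (-0.001650))
       = 1.557146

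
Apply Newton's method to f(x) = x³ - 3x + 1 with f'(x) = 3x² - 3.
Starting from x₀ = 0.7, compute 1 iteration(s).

f(x) = x³ - 3x + 1
f'(x) = 3x² - 3
x₀ = 0.7

Newton-Raphson formula: x_{n+1} = x_n - f(x_n)/f'(x_n)

Iteration 1:
  f(0.700000) = -0.757000
  f'(0.700000) = -1.530000
  x_1 = 0.700000 - (-0.757000)/(-1.530000) = 0.205229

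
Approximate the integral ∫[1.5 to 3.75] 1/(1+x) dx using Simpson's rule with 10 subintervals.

f(x) = 1/(1+x)
a = 1.5, b = 3.75, n = 10
h = (b - a)/n = 0.225000

Simpson's rule: (h/3)[f(x₀) + 4f(x₁) + 2f(x₂) + ... + f(xₙ)]

x_0 = 1.5000, f(x_0) = 0.400000, coefficient = 1
x_1 = 1.7250, f(x_1) = 0.366972, coefficient = 4
x_2 = 1.9500, f(x_2) = 0.338983, coefficient = 2
x_3 = 2.1750, f(x_3) = 0.314961, coefficient = 4
x_4 = 2.4000, f(x_4) = 0.294118, coefficient = 2
x_5 = 2.6250, f(x_5) = 0.275862, coefficient = 4
x_6 = 2.8500, f(x_6) = 0.259740, coefficient = 2
x_7 = 3.0750, f(x_7) = 0.245399, coefficient = 4
x_8 = 3.3000, f(x_8) = 0.232558, coefficient = 2
x_9 = 3.5250, f(x_9) = 0.220994, coefficient = 4
x_10 = 3.7500, f(x_10) = 0.210526, coefficient = 1

I ≈ (0.225000/3) × 8.558078 = 0.641856
Exact value: 0.641854
Error: 0.000002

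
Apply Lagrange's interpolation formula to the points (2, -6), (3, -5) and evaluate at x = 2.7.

Lagrange interpolation formula:
P(x) = Σ yᵢ × Lᵢ(x)
where Lᵢ(x) = Π_{j≠i} (x - xⱼ)/(xᵢ - xⱼ)

L_0(2.7) = (2.7 - 3)/(2 - 3) = 0.300000
L_1(2.7) = (2.7 - 2)/(3 - 2) = 0.700000

P(2.7) = (-6)×L_0(2.7) + (-5)×L_1(2.7)
P(2.7) = -5.300000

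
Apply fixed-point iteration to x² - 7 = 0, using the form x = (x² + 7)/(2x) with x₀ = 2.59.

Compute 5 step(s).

Equation: x² - 7 = 0
Fixed-point form: x = (x² + 7)/(2x)
x₀ = 2.59

x_1 = g(2.590000) = 2.646351
x_2 = g(2.646351) = 2.645751
x_3 = g(2.645751) = 2.645751
x_4 = g(2.645751) = 2.645751
x_5 = g(2.645751) = 2.645751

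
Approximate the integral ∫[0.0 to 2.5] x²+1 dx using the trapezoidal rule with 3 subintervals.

f(x) = x²+1
a = 0.0, b = 2.5, n = 3
h = (b - a)/n = 0.833333

Trapezoidal rule: (h/2)[f(x₀) + 2f(x₁) + 2f(x₂) + ... + f(xₙ)]

x_0 = 0.0000, f(x_0) = 1.000000, coefficient = 1
x_1 = 0.8333, f(x_1) = 1.694444, coefficient = 2
x_2 = 1.6667, f(x_2) = 3.777778, coefficient = 2
x_3 = 2.5000, f(x_3) = 7.250000, coefficient = 1

I ≈ (0.833333/2) × 19.194444 = 7.997685
Exact value: 7.708333
Error: 0.289352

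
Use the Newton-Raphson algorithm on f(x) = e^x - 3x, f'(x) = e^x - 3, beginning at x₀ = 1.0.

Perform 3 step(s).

f(x) = e^x - 3x
f'(x) = e^x - 3
x₀ = 1.0

Newton-Raphson formula: x_{n+1} = x_n - f(x_n)/f'(x_n)

Iteration 1:
  f(1.000000) = -0.281718
  f'(1.000000) = -0.281718
  x_1 = 1.000000 - (-0.281718)/(-0.281718) = 0.000000
Iteration 2:
  f(0.000000) = 1.000000
  f'(0.000000) = -2.000000
  x_2 = 0.000000 - 1.000000/(-2.000000) = 0.500000
Iteration 3:
  f(0.500000) = 0.148721
  f'(0.500000) = -1.351279
  x_3 = 0.500000 - 0.148721/(-1.351279) = 0.610060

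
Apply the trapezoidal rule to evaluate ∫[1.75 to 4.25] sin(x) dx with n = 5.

f(x) = sin(x)
a = 1.75, b = 4.25, n = 5
h = (b - a)/n = 0.500000

Trapezoidal rule: (h/2)[f(x₀) + 2f(x₁) + 2f(x₂) + ... + f(xₙ)]

x_0 = 1.7500, f(x_0) = 0.983986, coefficient = 1
x_1 = 2.2500, f(x_1) = 0.778073, coefficient = 2
x_2 = 2.7500, f(x_2) = 0.381661, coefficient = 2
x_3 = 3.2500, f(x_3) = -0.108195, coefficient = 2
x_4 = 3.7500, f(x_4) = -0.571561, coefficient = 2
x_5 = 4.2500, f(x_5) = -0.894989, coefficient = 1

I ≈ (0.500000/2) × 1.048952 = 0.262238
Exact value: 0.267841
Error: 0.005603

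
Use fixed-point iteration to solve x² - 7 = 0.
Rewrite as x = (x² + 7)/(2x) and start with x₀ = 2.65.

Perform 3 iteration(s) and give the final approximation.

Equation: x² - 7 = 0
Fixed-point form: x = (x² + 7)/(2x)
x₀ = 2.65

x_1 = g(2.650000) = 2.645755
x_2 = g(2.645755) = 2.645751
x_3 = g(2.645751) = 2.645751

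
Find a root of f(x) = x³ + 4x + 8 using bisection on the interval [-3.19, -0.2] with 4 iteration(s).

f(x) = x³ + 4x + 8
Initial interval: [-3.19, -0.2]

Iteration 1:
  c_1 = (-3.190000 + (-0.200000))/2 = -1.695000
  f(c_1) = f(-1.695000) = -3.649777
  f(a) × f(c) ≥ 0, new interval: [-1.695000, -0.200000]
Iteration 2:
  c_2 = (-1.695000 + (-0.200000))/2 = -0.947500
  f(c_2) = f(-0.947500) = 3.359376
  f(a) × f(c) < 0, new interval: [-1.695000, -0.947500]
Iteration 3:
  c_3 = (-1.695000 + (-0.947500))/2 = -1.321250
  f(c_3) = f(-1.321250) = 0.408492
  f(a) × f(c) < 0, new interval: [-1.695000, -1.321250]
Iteration 4:
  c_4 = (-1.695000 + (-1.321250))/2 = -1.508125
  f(c_4) = f(-1.508125) = -1.462641
  f(a) × f(c) ≥ 0, new interval: [-1.508125, -1.321250]

After 4 iteration(s), the approximation is c_4 = -1.508125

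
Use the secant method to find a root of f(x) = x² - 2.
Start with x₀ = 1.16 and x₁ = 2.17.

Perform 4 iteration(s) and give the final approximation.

f(x) = x² - 2
x₀ = 1.16, x₁ = 2.17

Secant formula: x_{n+1} = x_n - f(x_n)(x_n - x_{n-1})/(f(x_n) - f(x_{n-1}))

Iteration 1:
  f(1.160000) = -0.654400
  f(2.170000) = 2.708900
  x_2 = 2.170000 - 2.708900×(2.170000 - 1.160000)/(2.708900 - (-0.654400))
       = 1.356517
Iteration 2:
  f(2.170000) = 2.708900
  f(1.356517) = -0.159863
  x_3 = 1.356517 - (-0.159863)×(1.356517 - 2.170000)/(-0.159863 - 2.708900)
       = 1.401848
Iteration 3:
  f(1.356517) = -0.159863
  f(1.401848) = -0.034822
  x_4 = 1.401848 - (-0.034822)×(1.401848 - 1.356517)/(-0.034822 - (-0.159863))
       = 1.414472
Iteration 4:
  f(1.401848) = -0.034822
  f(1.414472) = 0.000732
  x_5 = 1.414472 - 0.000732×(1.414472 - 1.401848)/(0.000732 - (-0.034822))
       = 1.414212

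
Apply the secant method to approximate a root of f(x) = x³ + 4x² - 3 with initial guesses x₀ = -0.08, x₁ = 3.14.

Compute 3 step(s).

f(x) = x³ + 4x² - 3
x₀ = -0.08, x₁ = 3.14

Secant formula: x_{n+1} = x_n - f(x_n)(x_n - x_{n-1})/(f(x_n) - f(x_{n-1}))

Iteration 1:
  f(-0.080000) = -2.974912
  f(3.140000) = 67.397544
  x_2 = 3.140000 - 67.397544×(3.140000 - (-0.080000))/(67.397544 - (-2.974912))
       = 0.056122
Iteration 2:
  f(3.140000) = 67.397544
  f(0.056122) = -2.987225
  x_3 = 0.056122 - (-2.987225)×(0.056122 - 3.140000)/(-2.987225 - 67.397544)
       = 0.187006
Iteration 3:
  f(0.056122) = -2.987225
  f(0.187006) = -2.853576
  x_4 = 0.187006 - (-2.853576)×(0.187006 - 0.056122)/(-2.853576 - (-2.987225))
       = 2.981547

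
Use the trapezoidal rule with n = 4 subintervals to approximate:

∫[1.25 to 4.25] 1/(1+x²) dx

f(x) = 1/(1+x²)
a = 1.25, b = 4.25, n = 4
h = (b - a)/n = 0.750000

Trapezoidal rule: (h/2)[f(x₀) + 2f(x₁) + 2f(x₂) + ... + f(xₙ)]

x_0 = 1.2500, f(x_0) = 0.390244, coefficient = 1
x_1 = 2.0000, f(x_1) = 0.200000, coefficient = 2
x_2 = 2.7500, f(x_2) = 0.116788, coefficient = 2
x_3 = 3.5000, f(x_3) = 0.075472, coefficient = 2
x_4 = 4.2500, f(x_4) = 0.052459, coefficient = 1

I ≈ (0.750000/2) × 1.227223 = 0.460209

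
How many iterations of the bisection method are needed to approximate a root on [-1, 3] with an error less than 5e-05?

We need (b-a)/2^n ≤ 5e-05
(3 - (-1))/2^n ≤ 5e-05
4/2^n ≤ 5e-05
2^n ≥ 80000
n ≥ log₂(80000) = 16.29
n ≥ 17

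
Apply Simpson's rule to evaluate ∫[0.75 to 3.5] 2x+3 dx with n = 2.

f(x) = 2x+3
a = 0.75, b = 3.5, n = 2
h = (b - a)/n = 1.375000

Simpson's rule: (h/3)[f(x₀) + 4f(x₁) + 2f(x₂) + ... + f(xₙ)]

x_0 = 0.7500, f(x_0) = 4.500000, coefficient = 1
x_1 = 2.1250, f(x_1) = 7.250000, coefficient = 4
x_2 = 3.5000, f(x_2) = 10.000000, coefficient = 1

I ≈ (1.375000/3) × 43.500000 = 19.937500
Exact value: 19.937500
Error: 0.000000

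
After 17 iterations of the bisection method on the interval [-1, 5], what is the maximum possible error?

Bisection error bound: |error| ≤ (b-a)/2^n
|error| ≤ (5 - (-1))/2^17 = 6/2^17
|error| ≤ 0.0000457764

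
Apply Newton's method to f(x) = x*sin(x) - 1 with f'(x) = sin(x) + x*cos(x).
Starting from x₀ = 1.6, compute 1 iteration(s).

f(x) = x*sin(x) - 1
f'(x) = sin(x) + x*cos(x)
x₀ = 1.6

Newton-Raphson formula: x_{n+1} = x_n - f(x_n)/f'(x_n)

Iteration 1:
  f(1.600000) = 0.599318
  f'(1.600000) = 0.952854
  x_1 = 1.600000 - 0.599318/0.952854 = 0.971029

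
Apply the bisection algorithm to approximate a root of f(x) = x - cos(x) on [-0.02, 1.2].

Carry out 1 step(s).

f(x) = x - cos(x)
Initial interval: [-0.02, 1.2]

Iteration 1:
  c_1 = (-0.020000 + 1.200000)/2 = 0.590000
  f(c_1) = f(0.590000) = -0.240941
  f(a) × f(c) ≥ 0, new interval: [0.590000, 1.200000]

After 1 iteration(s), the approximation is c_1 = 0.590000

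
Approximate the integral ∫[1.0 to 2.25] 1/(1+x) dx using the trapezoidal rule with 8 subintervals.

f(x) = 1/(1+x)
a = 1.0, b = 2.25, n = 8
h = (b - a)/n = 0.156250

Trapezoidal rule: (h/2)[f(x₀) + 2f(x₁) + 2f(x₂) + ... + f(xₙ)]

x_0 = 1.0000, f(x_0) = 0.500000, coefficient = 1
x_1 = 1.1562, f(x_1) = 0.463768, coefficient = 2
x_2 = 1.3125, f(x_2) = 0.432432, coefficient = 2
x_3 = 1.4688, f(x_3) = 0.405063, coefficient = 2
x_4 = 1.6250, f(x_4) = 0.380952, coefficient = 2
x_5 = 1.7812, f(x_5) = 0.359551, coefficient = 2
x_6 = 1.9375, f(x_6) = 0.340426, coefficient = 2
x_7 = 2.0938, f(x_7) = 0.323232, coefficient = 2
x_8 = 2.2500, f(x_8) = 0.307692, coefficient = 1

I ≈ (0.156250/2) × 6.218542 = 0.485824
Exact value: 0.485508
Error: 0.000316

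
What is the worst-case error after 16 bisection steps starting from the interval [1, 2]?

Bisection error bound: |error| ≤ (b-a)/2^n
|error| ≤ (2 - 1)/2^16 = 1/2^16
|error| ≤ 0.0000152588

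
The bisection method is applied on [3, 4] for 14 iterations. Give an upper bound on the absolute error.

Bisection error bound: |error| ≤ (b-a)/2^n
|error| ≤ (4 - 3)/2^14 = 1/2^14
|error| ≤ 0.0000610352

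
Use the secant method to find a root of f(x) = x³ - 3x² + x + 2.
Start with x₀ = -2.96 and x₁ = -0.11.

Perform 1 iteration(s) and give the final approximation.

f(x) = x³ - 3x² + x + 2
x₀ = -2.96, x₁ = -0.11

Secant formula: x_{n+1} = x_n - f(x_n)(x_n - x_{n-1})/(f(x_n) - f(x_{n-1}))

Iteration 1:
  f(-2.960000) = -53.179136
  f(-0.110000) = 1.852369
  x_2 = -0.110000 - 1.852369×(-0.110000 - (-2.960000))/(1.852369 - (-53.179136))
       = -0.205931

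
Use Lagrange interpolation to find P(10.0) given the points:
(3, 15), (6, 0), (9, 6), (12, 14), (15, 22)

Lagrange interpolation formula:
P(x) = Σ yᵢ × Lᵢ(x)
where Lᵢ(x) = Π_{j≠i} (x - xⱼ)/(xᵢ - xⱼ)

L_0(10.0) = (10.0 - 6)/(3 - 6) × (10.0 - 9)/(3 - 9) × (10.0 - 12)/(3 - 12) × (10.0 - 15)/(3 - 15) = 0.020576
L_1(10.0) = (10.0 - 3)/(6 - 3) × (10.0 - 9)/(6 - 9) × (10.0 - 12)/(6 - 12) × (10.0 - 15)/(6 - 15) = -0.144033
L_2(10.0) = (10.0 - 3)/(9 - 3) × (10.0 - 6)/(9 - 6) × (10.0 - 12)/(9 - 12) × (10.0 - 15)/(9 - 15) = 0.864198
L_3(10.0) = (10.0 - 3)/(12 - 3) × (10.0 - 6)/(12 - 6) × (10.0 - 9)/(12 - 9) × (10.0 - 15)/(12 - 15) = 0.288066
L_4(10.0) = (10.0 - 3)/(15 - 3) × (10.0 - 6)/(15 - 6) × (10.0 - 9)/(15 - 9) × (10.0 - 12)/(15 - 12) = -0.028807

P(10.0) = 15×L_0(10.0) + 0×L_1(10.0) + 6×L_2(10.0) + 14×L_3(10.0) + 22×L_4(10.0)
P(10.0) = 8.893004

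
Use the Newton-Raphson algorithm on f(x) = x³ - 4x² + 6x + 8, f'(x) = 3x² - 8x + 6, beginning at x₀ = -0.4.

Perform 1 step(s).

f(x) = x³ - 4x² + 6x + 8
f'(x) = 3x² - 8x + 6
x₀ = -0.4

Newton-Raphson formula: x_{n+1} = x_n - f(x_n)/f'(x_n)

Iteration 1:
  f(-0.400000) = 4.896000
  f'(-0.400000) = 9.680000
  x_1 = -0.400000 - 4.896000/9.680000 = -0.905785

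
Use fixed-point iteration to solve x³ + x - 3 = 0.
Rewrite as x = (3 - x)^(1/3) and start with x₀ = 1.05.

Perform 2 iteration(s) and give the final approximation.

Equation: x³ + x - 3 = 0
Fixed-point form: x = (3 - x)^(1/3)
x₀ = 1.05

x_1 = g(1.050000) = 1.249333
x_2 = g(1.249333) = 1.205224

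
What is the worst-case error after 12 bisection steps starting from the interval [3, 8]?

Bisection error bound: |error| ≤ (b-a)/2^n
|error| ≤ (8 - 3)/2^12 = 5/2^12
|error| ≤ 0.0012207031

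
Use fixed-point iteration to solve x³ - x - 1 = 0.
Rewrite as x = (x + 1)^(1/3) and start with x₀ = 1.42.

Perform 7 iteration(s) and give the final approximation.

Equation: x³ - x - 1 = 0
Fixed-point form: x = (x + 1)^(1/3)
x₀ = 1.42

x_1 = g(1.420000) = 1.342575
x_2 = g(1.342575) = 1.328101
x_3 = g(1.328101) = 1.325360
x_4 = g(1.325360) = 1.324840
x_5 = g(1.324840) = 1.324741
x_6 = g(1.324741) = 1.324722
x_7 = g(1.324722) = 1.324719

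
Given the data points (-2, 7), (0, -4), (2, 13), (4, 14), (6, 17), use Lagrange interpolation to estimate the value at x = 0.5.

Lagrange interpolation formula:
P(x) = Σ yᵢ × Lᵢ(x)
where Lᵢ(x) = Π_{j≠i} (x - xⱼ)/(xᵢ - xⱼ)

L_0(0.5) = (0.5 - 0)/(-2 - 0) × (0.5 - 2)/(-2 - 2) × (0.5 - 4)/(-2 - 4) × (0.5 - 6)/(-2 - 6) = -0.037598
L_1(0.5) = (0.5 - (-2))/(0 - (-2)) × (0.5 - 2)/(0 - 2) × (0.5 - 4)/(0 - 4) × (0.5 - 6)/(0 - 6) = 0.751953
L_2(0.5) = (0.5 - (-2))/(2 - (-2)) × (0.5 - 0)/(2 - 0) × (0.5 - 4)/(2 - 4) × (0.5 - 6)/(2 - 6) = 0.375977
L_3(0.5) = (0.5 - (-2))/(4 - (-2)) × (0.5 - 0)/(4 - 0) × (0.5 - 2)/(4 - 2) × (0.5 - 6)/(4 - 6) = -0.107422
L_4(0.5) = (0.5 - (-2))/(6 - (-2)) × (0.5 - 0)/(6 - 0) × (0.5 - 2)/(6 - 2) × (0.5 - 4)/(6 - 4) = 0.017090

P(0.5) = 7×L_0(0.5) + (-4)×L_1(0.5) + 13×L_2(0.5) + 14×L_3(0.5) + 17×L_4(0.5)
P(0.5) = 0.403320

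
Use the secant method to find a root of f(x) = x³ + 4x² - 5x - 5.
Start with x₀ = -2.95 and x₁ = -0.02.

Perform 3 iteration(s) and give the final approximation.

f(x) = x³ + 4x² - 5x - 5
x₀ = -2.95, x₁ = -0.02

Secant formula: x_{n+1} = x_n - f(x_n)(x_n - x_{n-1})/(f(x_n) - f(x_{n-1}))

Iteration 1:
  f(-2.950000) = 18.887625
  f(-0.020000) = -4.898408
  x_2 = -0.020000 - (-4.898408)×(-0.020000 - (-2.950000))/(-4.898408 - 18.887625)
       = -0.623393
Iteration 2:
  f(-0.020000) = -4.898408
  f(-0.623393) = -0.570818
  x_3 = -0.623393 - (-0.570818)×(-0.623393 - (-0.020000))/(-0.570818 - (-4.898408))
       = -0.702982
Iteration 3:
  f(-0.623393) = -0.570818
  f(-0.702982) = 0.144245
  x_4 = -0.702982 - 0.144245×(-0.702982 - (-0.623393))/(0.144245 - (-0.570818))
       = -0.686927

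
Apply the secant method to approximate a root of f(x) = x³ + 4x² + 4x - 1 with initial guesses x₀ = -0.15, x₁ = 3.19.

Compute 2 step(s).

f(x) = x³ + 4x² + 4x - 1
x₀ = -0.15, x₁ = 3.19

Secant formula: x_{n+1} = x_n - f(x_n)(x_n - x_{n-1})/(f(x_n) - f(x_{n-1}))

Iteration 1:
  f(-0.150000) = -1.513375
  f(3.190000) = 84.926159
  x_2 = 3.190000 - 84.926159×(3.190000 - (-0.150000))/(84.926159 - (-1.513375))
       = -0.091524
Iteration 2:
  f(3.190000) = 84.926159
  f(-0.091524) = -1.333355
  x_3 = -0.091524 - (-1.333355)×(-0.091524 - 3.190000)/(-1.333355 - 84.926159)
       = -0.040800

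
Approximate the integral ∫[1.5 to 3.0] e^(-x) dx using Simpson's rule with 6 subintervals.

f(x) = e^(-x)
a = 1.5, b = 3.0, n = 6
h = (b - a)/n = 0.250000

Simpson's rule: (h/3)[f(x₀) + 4f(x₁) + 2f(x₂) + ... + f(xₙ)]

x_0 = 1.5000, f(x_0) = 0.223130, coefficient = 1
x_1 = 1.7500, f(x_1) = 0.173774, coefficient = 4
x_2 = 2.0000, f(x_2) = 0.135335, coefficient = 2
x_3 = 2.2500, f(x_3) = 0.105399, coefficient = 4
x_4 = 2.5000, f(x_4) = 0.082085, coefficient = 2
x_5 = 2.7500, f(x_5) = 0.063928, coefficient = 4
x_6 = 3.0000, f(x_6) = 0.049787, coefficient = 1

I ≈ (0.250000/3) × 2.080162 = 0.173347
Exact value: 0.173343
Error: 0.000004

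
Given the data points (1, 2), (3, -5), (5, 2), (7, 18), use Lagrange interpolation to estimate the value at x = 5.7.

Lagrange interpolation formula:
P(x) = Σ yᵢ × Lᵢ(x)
where Lᵢ(x) = Π_{j≠i} (x - xⱼ)/(xᵢ - xⱼ)

L_0(5.7) = (5.7 - 3)/(1 - 3) × (5.7 - 5)/(1 - 5) × (5.7 - 7)/(1 - 7) = 0.051188
L_1(5.7) = (5.7 - 1)/(3 - 1) × (5.7 - 5)/(3 - 5) × (5.7 - 7)/(3 - 7) = -0.267313
L_2(5.7) = (5.7 - 1)/(5 - 1) × (5.7 - 3)/(5 - 3) × (5.7 - 7)/(5 - 7) = 1.031062
L_3(5.7) = (5.7 - 1)/(7 - 1) × (5.7 - 3)/(7 - 3) × (5.7 - 5)/(7 - 5) = 0.185063

P(5.7) = 2×L_0(5.7) + (-5)×L_1(5.7) + 2×L_2(5.7) + 18×L_3(5.7)
P(5.7) = 6.832188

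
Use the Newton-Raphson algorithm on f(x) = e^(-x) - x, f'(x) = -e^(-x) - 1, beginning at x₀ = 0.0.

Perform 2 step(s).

f(x) = e^(-x) - x
f'(x) = -e^(-x) - 1
x₀ = 0.0

Newton-Raphson formula: x_{n+1} = x_n - f(x_n)/f'(x_n)

Iteration 1:
  f(0.000000) = 1.000000
  f'(0.000000) = -2.000000
  x_1 = 0.000000 - 1.000000/(-2.000000) = 0.500000
Iteration 2:
  f(0.500000) = 0.106531
  f'(0.500000) = -1.606531
  x_2 = 0.500000 - 0.106531/(-1.606531) = 0.566311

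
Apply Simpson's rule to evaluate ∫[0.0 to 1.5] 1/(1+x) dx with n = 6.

f(x) = 1/(1+x)
a = 0.0, b = 1.5, n = 6
h = (b - a)/n = 0.250000

Simpson's rule: (h/3)[f(x₀) + 4f(x₁) + 2f(x₂) + ... + f(xₙ)]

x_0 = 0.0000, f(x_0) = 1.000000, coefficient = 1
x_1 = 0.2500, f(x_1) = 0.800000, coefficient = 4
x_2 = 0.5000, f(x_2) = 0.666667, coefficient = 2
x_3 = 0.7500, f(x_3) = 0.571429, coefficient = 4
x_4 = 1.0000, f(x_4) = 0.500000, coefficient = 2
x_5 = 1.2500, f(x_5) = 0.444444, coefficient = 4
x_6 = 1.5000, f(x_6) = 0.400000, coefficient = 1

I ≈ (0.250000/3) × 10.996825 = 0.916402
Exact value: 0.916291
Error: 0.000111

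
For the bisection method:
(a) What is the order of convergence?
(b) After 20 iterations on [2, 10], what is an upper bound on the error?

(a) Bisection has linear (order 1) convergence; the error is halved each step.

(b) Error bound = (b-a)/2^n = (10 - 2)/2^{20}
    = 8/2^{20}

(a) 1 (linear); (b) error ≤ 7.63e-06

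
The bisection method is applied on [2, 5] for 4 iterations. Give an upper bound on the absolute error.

Bisection error bound: |error| ≤ (b-a)/2^n
|error| ≤ (5 - 2)/2^4 = 3/2^4
|error| ≤ 0.1875000000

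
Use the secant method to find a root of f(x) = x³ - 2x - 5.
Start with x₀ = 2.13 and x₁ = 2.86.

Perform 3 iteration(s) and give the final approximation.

f(x) = x³ - 2x - 5
x₀ = 2.13, x₁ = 2.86

Secant formula: x_{n+1} = x_n - f(x_n)(x_n - x_{n-1})/(f(x_n) - f(x_{n-1}))

Iteration 1:
  f(2.130000) = 0.403597
  f(2.860000) = 12.673656
  x_2 = 2.860000 - 12.673656×(2.860000 - 2.130000)/(12.673656 - 0.403597)
       = 2.105988
Iteration 2:
  f(2.860000) = 12.673656
  f(2.105988) = 0.128474
  x_3 = 2.105988 - 0.128474×(2.105988 - 2.860000)/(0.128474 - 12.673656)
       = 2.098266
Iteration 3:
  f(2.105988) = 0.128474
  f(2.098266) = 0.041551
  x_4 = 2.098266 - 0.041551×(2.098266 - 2.105988)/(0.041551 - 0.128474)
       = 2.094575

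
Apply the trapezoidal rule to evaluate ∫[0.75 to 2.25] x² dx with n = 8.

f(x) = x²
a = 0.75, b = 2.25, n = 8
h = (b - a)/n = 0.187500

Trapezoidal rule: (h/2)[f(x₀) + 2f(x₁) + 2f(x₂) + ... + f(xₙ)]

x_0 = 0.7500, f(x_0) = 0.562500, coefficient = 1
x_1 = 0.9375, f(x_1) = 0.878906, coefficient = 2
x_2 = 1.1250, f(x_2) = 1.265625, coefficient = 2
x_3 = 1.3125, f(x_3) = 1.722656, coefficient = 2
x_4 = 1.5000, f(x_4) = 2.250000, coefficient = 2
x_5 = 1.6875, f(x_5) = 2.847656, coefficient = 2
x_6 = 1.8750, f(x_6) = 3.515625, coefficient = 2
x_7 = 2.0625, f(x_7) = 4.253906, coefficient = 2
x_8 = 2.2500, f(x_8) = 5.062500, coefficient = 1

I ≈ (0.187500/2) × 39.093750 = 3.665039
Exact value: 3.656250
Error: 0.008789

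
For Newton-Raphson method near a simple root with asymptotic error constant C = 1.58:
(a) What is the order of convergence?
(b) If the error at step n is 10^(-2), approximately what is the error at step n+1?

(a) Newton-Raphson has quadratic (order 2) convergence near simple roots.
    This means |e_{n+1}| ≈ C|e_n|².

(b) With |e_n| = 10^(-2) and C = 1.58:
    |e_{n+1}| ≈ 1.58 × (10^(-2))² = 1.58 × 10^(-4)

(a) 2 (quadratic); (b) |e_{n+1}| ≈ 1.580e-04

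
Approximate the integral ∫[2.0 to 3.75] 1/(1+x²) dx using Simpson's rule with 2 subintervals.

f(x) = 1/(1+x²)
a = 2.0, b = 3.75, n = 2
h = (b - a)/n = 0.875000

Simpson's rule: (h/3)[f(x₀) + 4f(x₁) + 2f(x₂) + ... + f(xₙ)]

x_0 = 2.0000, f(x_0) = 0.200000, coefficient = 1
x_1 = 2.8750, f(x_1) = 0.107926, coefficient = 4
x_2 = 3.7500, f(x_2) = 0.066390, coefficient = 1

I ≈ (0.875000/3) × 0.698093 = 0.203611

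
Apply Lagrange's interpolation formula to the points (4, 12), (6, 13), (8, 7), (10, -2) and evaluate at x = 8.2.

Lagrange interpolation formula:
P(x) = Σ yᵢ × Lᵢ(x)
where Lᵢ(x) = Π_{j≠i} (x - xⱼ)/(xᵢ - xⱼ)

L_0(8.2) = (8.2 - 6)/(4 - 6) × (8.2 - 8)/(4 - 8) × (8.2 - 10)/(4 - 10) = 0.016500
L_1(8.2) = (8.2 - 4)/(6 - 4) × (8.2 - 8)/(6 - 8) × (8.2 - 10)/(6 - 10) = -0.094500
L_2(8.2) = (8.2 - 4)/(8 - 4) × (8.2 - 6)/(8 - 6) × (8.2 - 10)/(8 - 10) = 1.039500
L_3(8.2) = (8.2 - 4)/(10 - 4) × (8.2 - 6)/(10 - 6) × (8.2 - 8)/(10 - 8) = 0.038500

P(8.2) = 12×L_0(8.2) + 13×L_1(8.2) + 7×L_2(8.2) + (-2)×L_3(8.2)
P(8.2) = 6.169000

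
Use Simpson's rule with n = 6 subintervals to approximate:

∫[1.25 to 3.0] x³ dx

f(x) = x³
a = 1.25, b = 3.0, n = 6
h = (b - a)/n = 0.291667

Simpson's rule: (h/3)[f(x₀) + 4f(x₁) + 2f(x₂) + ... + f(xₙ)]

x_0 = 1.2500, f(x_0) = 1.953125, coefficient = 1
x_1 = 1.5417, f(x_1) = 3.664135, coefficient = 4
x_2 = 1.8333, f(x_2) = 6.162037, coefficient = 2
x_3 = 2.1250, f(x_3) = 9.595703, coefficient = 4
x_4 = 2.4167, f(x_4) = 14.114005, coefficient = 2
x_5 = 2.7083, f(x_5) = 19.865813, coefficient = 4
x_6 = 3.0000, f(x_6) = 27.000000, coefficient = 1

I ≈ (0.291667/3) × 202.007812 = 19.639648
Exact value: 19.639648
Error: 0.000000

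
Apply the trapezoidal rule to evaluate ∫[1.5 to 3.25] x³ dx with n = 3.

f(x) = x³
a = 1.5, b = 3.25, n = 3
h = (b - a)/n = 0.583333

Trapezoidal rule: (h/2)[f(x₀) + 2f(x₁) + 2f(x₂) + ... + f(xₙ)]

x_0 = 1.5000, f(x_0) = 3.375000, coefficient = 1
x_1 = 2.0833, f(x_1) = 9.042245, coefficient = 2
x_2 = 2.6667, f(x_2) = 18.962963, coefficient = 2
x_3 = 3.2500, f(x_3) = 34.328125, coefficient = 1

I ≈ (0.583333/2) × 93.713542 = 27.333116
Exact value: 26.625977
Error: 0.707140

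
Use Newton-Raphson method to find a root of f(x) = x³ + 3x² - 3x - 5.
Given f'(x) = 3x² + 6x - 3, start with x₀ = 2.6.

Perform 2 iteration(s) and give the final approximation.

f(x) = x³ + 3x² - 3x - 5
f'(x) = 3x² + 6x - 3
x₀ = 2.6

Newton-Raphson formula: x_{n+1} = x_n - f(x_n)/f'(x_n)

Iteration 1:
  f(2.600000) = 25.056000
  f'(2.600000) = 32.880000
  x_1 = 2.600000 - 25.056000/32.880000 = 1.837956
Iteration 2:
  f(1.837956) = 5.829149
  f'(1.837956) = 18.161986
  x_2 = 1.837956 - 5.829149/18.161986 = 1.517003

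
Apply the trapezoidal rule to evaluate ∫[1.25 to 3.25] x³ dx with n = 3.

f(x) = x³
a = 1.25, b = 3.25, n = 3
h = (b - a)/n = 0.666667

Trapezoidal rule: (h/2)[f(x₀) + 2f(x₁) + 2f(x₂) + ... + f(xₙ)]

x_0 = 1.2500, f(x_0) = 1.953125, coefficient = 1
x_1 = 1.9167, f(x_1) = 7.041088, coefficient = 2
x_2 = 2.5833, f(x_2) = 17.240162, coefficient = 2
x_3 = 3.2500, f(x_3) = 34.328125, coefficient = 1

I ≈ (0.666667/2) × 84.843750 = 28.281250
Exact value: 27.281250
Error: 1.000000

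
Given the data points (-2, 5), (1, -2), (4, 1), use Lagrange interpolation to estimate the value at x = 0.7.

Lagrange interpolation formula:
P(x) = Σ yᵢ × Lᵢ(x)
where Lᵢ(x) = Π_{j≠i} (x - xⱼ)/(xᵢ - xⱼ)

L_0(0.7) = (0.7 - 1)/(-2 - 1) × (0.7 - 4)/(-2 - 4) = 0.055000
L_1(0.7) = (0.7 - (-2))/(1 - (-2)) × (0.7 - 4)/(1 - 4) = 0.990000
L_2(0.7) = (0.7 - (-2))/(4 - (-2)) × (0.7 - 1)/(4 - 1) = -0.045000

P(0.7) = 5×L_0(0.7) + (-2)×L_1(0.7) + 1×L_2(0.7)
P(0.7) = -1.750000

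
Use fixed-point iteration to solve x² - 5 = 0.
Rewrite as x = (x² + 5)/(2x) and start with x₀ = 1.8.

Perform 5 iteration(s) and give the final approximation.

Equation: x² - 5 = 0
Fixed-point form: x = (x² + 5)/(2x)
x₀ = 1.8

x_1 = g(1.800000) = 2.288889
x_2 = g(2.288889) = 2.236677
x_3 = g(2.236677) = 2.236068
x_4 = g(2.236068) = 2.236068
x_5 = g(2.236068) = 2.236068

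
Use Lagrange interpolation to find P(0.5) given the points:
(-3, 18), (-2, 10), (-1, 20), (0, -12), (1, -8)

Lagrange interpolation formula:
P(x) = Σ yᵢ × Lᵢ(x)
where Lᵢ(x) = Π_{j≠i} (x - xⱼ)/(xᵢ - xⱼ)

L_0(0.5) = (0.5 - (-2))/(-3 - (-2)) × (0.5 - (-1))/(-3 - (-1)) × (0.5 - 0)/(-3 - 0) × (0.5 - 1)/(-3 - 1) = -0.039062
L_1(0.5) = (0.5 - (-3))/(-2 - (-3)) × (0.5 - (-1))/(-2 - (-1)) × (0.5 - 0)/(-2 - 0) × (0.5 - 1)/(-2 - 1) = 0.218750
L_2(0.5) = (0.5 - (-3))/(-1 - (-3)) × (0.5 - (-2))/(-1 - (-2)) × (0.5 - 0)/(-1 - 0) × (0.5 - 1)/(-1 - 1) = -0.546875
L_3(0.5) = (0.5 - (-3))/(0 - (-3)) × (0.5 - (-2))/(0 - (-2)) × (0.5 - (-1))/(0 - (-1)) × (0.5 - 1)/(0 - 1) = 1.093750
L_4(0.5) = (0.5 - (-3))/(1 - (-3)) × (0.5 - (-2))/(1 - (-2)) × (0.5 - (-1))/(1 - (-1)) × (0.5 - 0)/(1 - 0) = 0.273438

P(0.5) = 18×L_0(0.5) + 10×L_1(0.5) + 20×L_2(0.5) + (-12)×L_3(0.5) + (-8)×L_4(0.5)
P(0.5) = -24.765625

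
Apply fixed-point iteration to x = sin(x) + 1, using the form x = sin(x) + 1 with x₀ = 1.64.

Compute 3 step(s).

Equation: x = sin(x) + 1
Fixed-point form: x = sin(x) + 1
x₀ = 1.64

x_1 = g(1.640000) = 1.997606
x_2 = g(1.997606) = 1.910291
x_3 = g(1.910291) = 1.942923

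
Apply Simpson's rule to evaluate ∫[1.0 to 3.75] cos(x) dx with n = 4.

f(x) = cos(x)
a = 1.0, b = 3.75, n = 4
h = (b - a)/n = 0.687500

Simpson's rule: (h/3)[f(x₀) + 4f(x₁) + 2f(x₂) + ... + f(xₙ)]

x_0 = 1.0000, f(x_0) = 0.540302, coefficient = 1
x_1 = 1.6875, f(x_1) = -0.116439, coefficient = 4
x_2 = 2.3750, f(x_2) = -0.720278, coefficient = 2
x_3 = 3.0625, f(x_3) = -0.996874, coefficient = 4
x_4 = 3.7500, f(x_4) = -0.820559, coefficient = 1

I ≈ (0.687500/3) × -6.174065 = -1.414890
Exact value: -1.413032
Error: 0.001858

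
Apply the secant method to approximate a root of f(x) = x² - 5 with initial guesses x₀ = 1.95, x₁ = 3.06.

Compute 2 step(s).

f(x) = x² - 5
x₀ = 1.95, x₁ = 3.06

Secant formula: x_{n+1} = x_n - f(x_n)(x_n - x_{n-1})/(f(x_n) - f(x_{n-1}))

Iteration 1:
  f(1.950000) = -1.197500
  f(3.060000) = 4.363600
  x_2 = 3.060000 - 4.363600×(3.060000 - 1.950000)/(4.363600 - (-1.197500))
       = 2.189022
Iteration 2:
  f(3.060000) = 4.363600
  f(2.189022) = -0.208183
  x_3 = 2.189022 - (-0.208183)×(2.189022 - 3.060000)/(-0.208183 - 4.363600)
       = 2.228683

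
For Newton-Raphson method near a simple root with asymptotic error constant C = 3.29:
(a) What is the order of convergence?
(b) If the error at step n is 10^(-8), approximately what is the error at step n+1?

(a) Newton-Raphson has quadratic (order 2) convergence near simple roots.
    This means |e_{n+1}| ≈ C|e_n|².

(b) With |e_n| = 10^(-8) and C = 3.29:
    |e_{n+1}| ≈ 3.29 × (10^(-8))² = 3.29 × 10^(-16)

(a) 2 (quadratic); (b) |e_{n+1}| ≈ 3.290e-16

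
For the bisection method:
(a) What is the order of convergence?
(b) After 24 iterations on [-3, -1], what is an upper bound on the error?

(a) Bisection has linear (order 1) convergence; the error is halved each step.

(b) Error bound = (b-a)/2^n = (-1 - (-3))/2^{24}
    = 2/2^{24}

(a) 1 (linear); (b) error ≤ 1.19e-07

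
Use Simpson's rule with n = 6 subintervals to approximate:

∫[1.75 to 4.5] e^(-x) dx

f(x) = e^(-x)
a = 1.75, b = 4.5, n = 6
h = (b - a)/n = 0.458333

Simpson's rule: (h/3)[f(x₀) + 4f(x₁) + 2f(x₂) + ... + f(xₙ)]

x_0 = 1.7500, f(x_0) = 0.173774, coefficient = 1
x_1 = 2.2083, f(x_1) = 0.109884, coefficient = 4
x_2 = 2.6667, f(x_2) = 0.069483, coefficient = 2
x_3 = 3.1250, f(x_3) = 0.043937, coefficient = 4
x_4 = 3.5833, f(x_4) = 0.027783, coefficient = 2
x_5 = 4.0417, f(x_5) = 0.017568, coefficient = 4
x_6 = 4.5000, f(x_6) = 0.011109, coefficient = 1

I ≈ (0.458333/3) × 1.064971 = 0.162704
Exact value: 0.162665
Error: 0.000039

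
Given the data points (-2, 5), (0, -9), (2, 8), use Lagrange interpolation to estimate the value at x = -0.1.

Lagrange interpolation formula:
P(x) = Σ yᵢ × Lᵢ(x)
where Lᵢ(x) = Π_{j≠i} (x - xⱼ)/(xᵢ - xⱼ)

L_0(-0.1) = (-0.1 - 0)/(-2 - 0) × (-0.1 - 2)/(-2 - 2) = 0.026250
L_1(-0.1) = (-0.1 - (-2))/(0 - (-2)) × (-0.1 - 2)/(0 - 2) = 0.997500
L_2(-0.1) = (-0.1 - (-2))/(2 - (-2)) × (-0.1 - 0)/(2 - 0) = -0.023750

P(-0.1) = 5×L_0(-0.1) + (-9)×L_1(-0.1) + 8×L_2(-0.1)
P(-0.1) = -9.036250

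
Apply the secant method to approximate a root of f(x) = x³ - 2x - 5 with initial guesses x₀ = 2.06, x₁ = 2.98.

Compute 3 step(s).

f(x) = x³ - 2x - 5
x₀ = 2.06, x₁ = 2.98

Secant formula: x_{n+1} = x_n - f(x_n)(x_n - x_{n-1})/(f(x_n) - f(x_{n-1}))

Iteration 1:
  f(2.060000) = -0.378184
  f(2.980000) = 15.503592
  x_2 = 2.980000 - 15.503592×(2.980000 - 2.060000)/(15.503592 - (-0.378184))
       = 2.081907
Iteration 2:
  f(2.980000) = 15.503592
  f(2.081907) = -0.140123
  x_3 = 2.081907 - (-0.140123)×(2.081907 - 2.980000)/(-0.140123 - 15.503592)
       = 2.089952
Iteration 3:
  f(2.081907) = -0.140123
  f(2.089952) = -0.051206
  x_4 = 2.089952 - (-0.051206)×(2.089952 - 2.081907)/(-0.051206 - (-0.140123))
       = 2.094584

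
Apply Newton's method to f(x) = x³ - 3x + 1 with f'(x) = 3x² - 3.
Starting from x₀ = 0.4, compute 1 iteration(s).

f(x) = x³ - 3x + 1
f'(x) = 3x² - 3
x₀ = 0.4

Newton-Raphson formula: x_{n+1} = x_n - f(x_n)/f'(x_n)

Iteration 1:
  f(0.400000) = -0.136000
  f'(0.400000) = -2.520000
  x_1 = 0.400000 - (-0.136000)/(-2.520000) = 0.346032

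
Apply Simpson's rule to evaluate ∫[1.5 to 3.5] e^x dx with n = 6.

f(x) = e^x
a = 1.5, b = 3.5, n = 6
h = (b - a)/n = 0.333333

Simpson's rule: (h/3)[f(x₀) + 4f(x₁) + 2f(x₂) + ... + f(xₙ)]

x_0 = 1.5000, f(x_0) = 4.481689, coefficient = 1
x_1 = 1.8333, f(x_1) = 6.254701, coefficient = 4
x_2 = 2.1667, f(x_2) = 8.729138, coefficient = 2
x_3 = 2.5000, f(x_3) = 12.182494, coefficient = 4
x_4 = 2.8333, f(x_4) = 17.002040, coefficient = 2
x_5 = 3.1667, f(x_5) = 23.728258, coefficient = 4
x_6 = 3.5000, f(x_6) = 33.115452, coefficient = 1

I ≈ (0.333333/3) × 257.721310 = 28.635701
Exact value: 28.633763
Error: 0.001938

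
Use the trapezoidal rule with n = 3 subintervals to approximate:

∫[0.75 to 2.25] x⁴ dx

f(x) = x⁴
a = 0.75, b = 2.25, n = 3
h = (b - a)/n = 0.500000

Trapezoidal rule: (h/2)[f(x₀) + 2f(x₁) + 2f(x₂) + ... + f(xₙ)]

x_0 = 0.7500, f(x_0) = 0.316406, coefficient = 1
x_1 = 1.2500, f(x_1) = 2.441406, coefficient = 2
x_2 = 1.7500, f(x_2) = 9.378906, coefficient = 2
x_3 = 2.2500, f(x_3) = 25.628906, coefficient = 1

I ≈ (0.500000/2) × 49.585938 = 12.396484
Exact value: 11.485547
Error: 0.910938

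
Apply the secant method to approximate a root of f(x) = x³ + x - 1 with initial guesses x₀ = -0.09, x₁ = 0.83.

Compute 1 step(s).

f(x) = x³ + x - 1
x₀ = -0.09, x₁ = 0.83

Secant formula: x_{n+1} = x_n - f(x_n)(x_n - x_{n-1})/(f(x_n) - f(x_{n-1}))

Iteration 1:
  f(-0.090000) = -1.090729
  f(0.830000) = 0.401787
  x_2 = 0.830000 - 0.401787×(0.830000 - (-0.090000))/(0.401787 - (-1.090729))
       = 0.582335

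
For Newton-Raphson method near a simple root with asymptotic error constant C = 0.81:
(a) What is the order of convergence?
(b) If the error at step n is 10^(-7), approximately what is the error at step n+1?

(a) Newton-Raphson has quadratic (order 2) convergence near simple roots.
    This means |e_{n+1}| ≈ C|e_n|².

(b) With |e_n| = 10^(-7) and C = 0.81:
    |e_{n+1}| ≈ 0.81 × (10^(-7))² = 0.81 × 10^(-14)

(a) 2 (quadratic); (b) |e_{n+1}| ≈ 8.100e-15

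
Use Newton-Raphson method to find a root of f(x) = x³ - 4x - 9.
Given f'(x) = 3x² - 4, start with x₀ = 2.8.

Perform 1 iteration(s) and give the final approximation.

f(x) = x³ - 4x - 9
f'(x) = 3x² - 4
x₀ = 2.8

Newton-Raphson formula: x_{n+1} = x_n - f(x_n)/f'(x_n)

Iteration 1:
  f(2.800000) = 1.752000
  f'(2.800000) = 19.520000
  x_1 = 2.800000 - 1.752000/19.520000 = 2.710246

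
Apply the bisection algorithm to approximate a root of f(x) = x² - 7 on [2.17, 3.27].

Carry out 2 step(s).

f(x) = x² - 7
Initial interval: [2.17, 3.27]

Iteration 1:
  c_1 = (2.170000 + 3.270000)/2 = 2.720000
  f(c_1) = f(2.720000) = 0.398400
  f(a) × f(c) < 0, new interval: [2.170000, 2.720000]
Iteration 2:
  c_2 = (2.170000 + 2.720000)/2 = 2.445000
  f(c_2) = f(2.445000) = -1.021975
  f(a) × f(c) ≥ 0, new interval: [2.445000, 2.720000]

After 2 iteration(s), the approximation is c_2 = 2.445000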